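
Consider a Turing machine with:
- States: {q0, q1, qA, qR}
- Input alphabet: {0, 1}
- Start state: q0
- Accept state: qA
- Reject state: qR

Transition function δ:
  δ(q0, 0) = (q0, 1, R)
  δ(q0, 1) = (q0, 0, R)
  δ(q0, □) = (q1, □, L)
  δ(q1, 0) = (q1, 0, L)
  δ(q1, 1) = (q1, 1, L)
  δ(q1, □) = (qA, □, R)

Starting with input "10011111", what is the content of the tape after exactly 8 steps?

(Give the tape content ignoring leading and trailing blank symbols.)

Execution trace:
Initial: [q0]10011111
Step 1: δ(q0, 1) = (q0, 0, R) → 0[q0]0011111
Step 2: δ(q0, 0) = (q0, 1, R) → 01[q0]011111
Step 3: δ(q0, 0) = (q0, 1, R) → 011[q0]11111
Step 4: δ(q0, 1) = (q0, 0, R) → 0110[q0]1111
Step 5: δ(q0, 1) = (q0, 0, R) → 01100[q0]111
Step 6: δ(q0, 1) = (q0, 0, R) → 011000[q0]11
Step 7: δ(q0, 1) = (q0, 0, R) → 0110000[q0]1
Step 8: δ(q0, 1) = (q0, 0, R) → 01100000[q0]□

After 8 steps, the tape (ignoring leading/trailing blanks) is: 01100000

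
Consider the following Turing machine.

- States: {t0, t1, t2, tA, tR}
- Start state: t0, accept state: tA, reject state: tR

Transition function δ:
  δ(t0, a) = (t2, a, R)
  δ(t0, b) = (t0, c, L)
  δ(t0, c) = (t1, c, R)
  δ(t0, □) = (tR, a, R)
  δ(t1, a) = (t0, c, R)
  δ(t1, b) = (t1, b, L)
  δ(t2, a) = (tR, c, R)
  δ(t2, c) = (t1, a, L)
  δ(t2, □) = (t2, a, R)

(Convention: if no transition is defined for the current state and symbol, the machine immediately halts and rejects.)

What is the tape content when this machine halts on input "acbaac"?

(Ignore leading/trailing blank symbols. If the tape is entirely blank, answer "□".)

Execution trace:
Initial: [t0]acbaac
Step 1: δ(t0, a) = (t2, a, R) → a[t2]cbaac
Step 2: δ(t2, c) = (t1, a, L) → [t1]aabaac
Step 3: δ(t1, a) = (t0, c, R) → c[t0]abaac
Step 4: δ(t0, a) = (t2, a, R) → ca[t2]baac

No transition is defined for δ(t2, b). By convention the machine halts and rejects.

Final tape (ignoring leading/trailing blanks): cabaac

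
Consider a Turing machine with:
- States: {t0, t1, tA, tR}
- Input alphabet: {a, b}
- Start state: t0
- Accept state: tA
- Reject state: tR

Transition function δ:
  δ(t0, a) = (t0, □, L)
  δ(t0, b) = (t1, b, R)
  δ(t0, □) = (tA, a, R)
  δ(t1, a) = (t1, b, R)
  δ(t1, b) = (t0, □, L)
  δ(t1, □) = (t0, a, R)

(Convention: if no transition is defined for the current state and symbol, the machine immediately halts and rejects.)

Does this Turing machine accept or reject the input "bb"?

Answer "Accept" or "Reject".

Execution trace:
Initial: [t0]bb
Step 1: δ(t0, b) = (t1, b, R) → b[t1]b
Step 2: δ(t1, b) = (t0, □, L) → [t0]b□
Step 3: δ(t0, b) = (t1, b, R) → b[t1]□
Step 4: δ(t1, □) = (t0, a, R) → ba[t0]□
Step 5: δ(t0, □) = (tA, a, R) → baa[tA]□

The machine reaches the accept state tA and halts.

Answer: Accept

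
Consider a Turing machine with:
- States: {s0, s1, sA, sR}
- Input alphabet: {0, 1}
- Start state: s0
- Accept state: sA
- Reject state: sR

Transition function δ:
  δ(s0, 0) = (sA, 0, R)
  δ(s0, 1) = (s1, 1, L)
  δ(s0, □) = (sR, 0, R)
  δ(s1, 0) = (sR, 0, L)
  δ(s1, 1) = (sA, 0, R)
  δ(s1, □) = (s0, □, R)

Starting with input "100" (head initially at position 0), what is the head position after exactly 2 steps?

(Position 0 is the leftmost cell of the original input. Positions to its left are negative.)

Execution trace (head position shown):
Step 0: [s0]100  (head at position 0)
Step 1: move left → [s1]□100  (head at position -1)
Step 2: move right → □[s0]100  (head at position 0)

After 2 steps, the head is at position 0.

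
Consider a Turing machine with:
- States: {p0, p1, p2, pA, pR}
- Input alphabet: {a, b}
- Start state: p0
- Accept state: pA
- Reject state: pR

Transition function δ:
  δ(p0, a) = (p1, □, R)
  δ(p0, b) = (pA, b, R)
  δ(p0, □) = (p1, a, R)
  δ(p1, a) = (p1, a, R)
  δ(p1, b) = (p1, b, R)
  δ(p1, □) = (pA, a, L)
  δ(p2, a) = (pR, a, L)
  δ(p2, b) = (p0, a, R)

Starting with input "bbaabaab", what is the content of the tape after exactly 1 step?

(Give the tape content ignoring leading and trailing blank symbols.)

Execution trace:
Initial: [p0]bbaabaab
Step 1: δ(p0, b) = (pA, b, R) → b[pA]baabaab

The machine reaches the accept state pA and halts.

After 1 step, the tape (ignoring leading/trailing blanks) is: bbaabaab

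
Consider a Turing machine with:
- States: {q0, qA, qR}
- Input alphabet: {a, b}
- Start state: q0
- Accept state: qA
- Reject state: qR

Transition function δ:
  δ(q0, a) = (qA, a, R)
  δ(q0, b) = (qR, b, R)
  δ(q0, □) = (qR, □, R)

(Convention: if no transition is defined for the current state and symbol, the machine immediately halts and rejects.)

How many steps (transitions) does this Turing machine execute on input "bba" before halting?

Execution trace:
Initial: [q0]bba
Step 1: δ(q0, b) = (qR, b, R) → b[qR]ba

The machine reaches the reject state qR and halts.

The machine executed 1 step before halting.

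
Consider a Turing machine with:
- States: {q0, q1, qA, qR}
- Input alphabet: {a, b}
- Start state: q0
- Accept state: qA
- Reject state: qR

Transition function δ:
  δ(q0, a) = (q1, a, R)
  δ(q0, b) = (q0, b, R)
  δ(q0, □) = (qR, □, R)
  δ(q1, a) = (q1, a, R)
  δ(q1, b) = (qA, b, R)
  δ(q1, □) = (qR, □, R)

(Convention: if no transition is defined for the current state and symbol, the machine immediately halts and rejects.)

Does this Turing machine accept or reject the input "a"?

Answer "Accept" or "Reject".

Execution trace:
Initial: [q0]a
Step 1: δ(q0, a) = (q1, a, R) → a[q1]□
Step 2: δ(q1, □) = (qR, □, R) → a□[qR]□

The machine reaches the reject state qR and halts.

Answer: Reject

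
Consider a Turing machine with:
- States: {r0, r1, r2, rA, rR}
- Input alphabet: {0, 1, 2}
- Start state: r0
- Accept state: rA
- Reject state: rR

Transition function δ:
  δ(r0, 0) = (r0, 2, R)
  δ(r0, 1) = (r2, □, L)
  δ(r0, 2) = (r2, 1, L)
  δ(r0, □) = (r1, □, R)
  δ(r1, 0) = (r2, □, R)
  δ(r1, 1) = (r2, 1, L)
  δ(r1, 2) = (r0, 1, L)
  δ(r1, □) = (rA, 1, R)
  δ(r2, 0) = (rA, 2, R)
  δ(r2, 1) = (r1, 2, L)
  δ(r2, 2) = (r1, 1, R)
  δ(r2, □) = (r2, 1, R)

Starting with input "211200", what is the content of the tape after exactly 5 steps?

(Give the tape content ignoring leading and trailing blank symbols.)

Execution trace:
Initial: [r0]211200
Step 1: δ(r0, 2) = (r2, 1, L) → [r2]□111200
Step 2: δ(r2, □) = (r2, 1, R) → 1[r2]111200
Step 3: δ(r2, 1) = (r1, 2, L) → [r1]1211200
Step 4: δ(r1, 1) = (r2, 1, L) → [r2]□1211200
Step 5: δ(r2, □) = (r2, 1, R) → 1[r2]1211200

After 5 steps, the tape (ignoring leading/trailing blanks) is: 11211200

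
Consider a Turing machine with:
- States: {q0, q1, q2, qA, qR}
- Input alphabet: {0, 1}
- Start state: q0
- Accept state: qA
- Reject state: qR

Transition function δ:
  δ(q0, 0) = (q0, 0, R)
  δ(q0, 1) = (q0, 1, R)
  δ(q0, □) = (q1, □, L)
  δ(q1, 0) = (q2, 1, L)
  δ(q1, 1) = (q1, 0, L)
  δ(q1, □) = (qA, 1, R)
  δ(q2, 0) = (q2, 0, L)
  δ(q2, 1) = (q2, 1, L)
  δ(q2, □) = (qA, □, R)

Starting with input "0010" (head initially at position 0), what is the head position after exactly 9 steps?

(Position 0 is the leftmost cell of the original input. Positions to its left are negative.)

Execution trace (head position shown):
Step 0: [q0]0010  (head at position 0)
Step 1: move right → 0[q0]010  (head at position 1)
Step 2: move right → 00[q0]10  (head at position 2)
Step 3: move right → 001[q0]0  (head at position 3)
Step 4: move right → 0010[q0]□  (head at position 4)
Step 5: move left → 001[q1]0□  (head at position 3)
Step 6: move left → 00[q2]11□  (head at position 2)
Step 7: move left → 0[q2]011□  (head at position 1)
Step 8: move left → [q2]0011□  (head at position 0)
Step 9: move left → [q2]□0011□  (head at position -1)

After 9 steps, the head is at position -1.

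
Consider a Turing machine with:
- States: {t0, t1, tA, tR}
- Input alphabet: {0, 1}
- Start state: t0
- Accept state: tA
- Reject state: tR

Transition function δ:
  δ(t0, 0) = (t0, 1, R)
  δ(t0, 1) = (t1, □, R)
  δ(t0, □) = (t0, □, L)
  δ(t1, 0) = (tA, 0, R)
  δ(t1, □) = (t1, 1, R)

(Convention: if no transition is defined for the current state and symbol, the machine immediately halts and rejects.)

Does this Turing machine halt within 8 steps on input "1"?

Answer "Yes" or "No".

Execution trace:
Initial: [t0]1
Step 1: δ(t0, 1) = (t1, □, R) → □[t1]□
Step 2: δ(t1, □) = (t1, 1, R) → □1[t1]□
Step 3: δ(t1, □) = (t1, 1, R) → □11[t1]□
Step 4: δ(t1, □) = (t1, 1, R) → □111[t1]□
Step 5: δ(t1, □) = (t1, 1, R) → □1111[t1]□
Step 6: δ(t1, □) = (t1, 1, R) → □11111[t1]□
Step 7: δ(t1, □) = (t1, 1, R) → □111111[t1]□
Step 8: δ(t1, □) = (t1, 1, R) → □1111111[t1]□

The machine has not reached a halting state after 8 steps.
The machine did not halt within the 8-step bound.

Answer: No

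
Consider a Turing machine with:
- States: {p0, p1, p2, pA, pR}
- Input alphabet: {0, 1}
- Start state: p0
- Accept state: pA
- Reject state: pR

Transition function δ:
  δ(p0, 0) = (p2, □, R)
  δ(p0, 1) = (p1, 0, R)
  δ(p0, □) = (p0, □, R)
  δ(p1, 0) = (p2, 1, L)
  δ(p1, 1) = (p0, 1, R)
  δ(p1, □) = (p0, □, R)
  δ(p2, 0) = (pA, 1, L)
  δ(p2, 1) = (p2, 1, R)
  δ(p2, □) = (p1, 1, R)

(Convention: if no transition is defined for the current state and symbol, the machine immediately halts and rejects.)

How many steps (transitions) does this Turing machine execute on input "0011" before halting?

Execution trace:
Initial: [p0]0011
Step 1: δ(p0, 0) = (p2, □, R) → □[p2]011
Step 2: δ(p2, 0) = (pA, 1, L) → [pA]□111

The machine reaches the accept state pA and halts.

The machine executed 2 steps before halting.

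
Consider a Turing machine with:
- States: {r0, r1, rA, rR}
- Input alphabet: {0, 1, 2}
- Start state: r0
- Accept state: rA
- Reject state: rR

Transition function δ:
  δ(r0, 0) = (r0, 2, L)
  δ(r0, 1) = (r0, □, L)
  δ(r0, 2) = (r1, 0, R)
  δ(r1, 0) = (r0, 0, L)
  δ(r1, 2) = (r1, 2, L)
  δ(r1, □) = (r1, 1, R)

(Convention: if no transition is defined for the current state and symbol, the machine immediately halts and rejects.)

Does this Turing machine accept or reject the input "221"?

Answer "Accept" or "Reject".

Execution trace:
Initial: [r0]221
Step 1: δ(r0, 2) = (r1, 0, R) → 0[r1]21
Step 2: δ(r1, 2) = (r1, 2, L) → [r1]021
Step 3: δ(r1, 0) = (r0, 0, L) → [r0]□021

No transition is defined for δ(r0, □). By convention the machine halts and rejects.

Answer: Reject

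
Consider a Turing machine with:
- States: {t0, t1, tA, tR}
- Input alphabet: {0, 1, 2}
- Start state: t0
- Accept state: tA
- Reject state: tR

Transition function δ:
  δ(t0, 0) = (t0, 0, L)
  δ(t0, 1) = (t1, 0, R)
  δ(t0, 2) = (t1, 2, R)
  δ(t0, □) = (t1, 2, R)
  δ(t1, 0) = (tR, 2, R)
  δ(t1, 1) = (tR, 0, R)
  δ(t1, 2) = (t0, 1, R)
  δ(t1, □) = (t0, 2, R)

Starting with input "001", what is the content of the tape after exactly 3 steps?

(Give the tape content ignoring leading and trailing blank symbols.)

Execution trace:
Initial: [t0]001
Step 1: δ(t0, 0) = (t0, 0, L) → [t0]□001
Step 2: δ(t0, □) = (t1, 2, R) → 2[t1]001
Step 3: δ(t1, 0) = (tR, 2, R) → 22[tR]01

The machine reaches the reject state tR and halts.

After 3 steps, the tape (ignoring leading/trailing blanks) is: 2201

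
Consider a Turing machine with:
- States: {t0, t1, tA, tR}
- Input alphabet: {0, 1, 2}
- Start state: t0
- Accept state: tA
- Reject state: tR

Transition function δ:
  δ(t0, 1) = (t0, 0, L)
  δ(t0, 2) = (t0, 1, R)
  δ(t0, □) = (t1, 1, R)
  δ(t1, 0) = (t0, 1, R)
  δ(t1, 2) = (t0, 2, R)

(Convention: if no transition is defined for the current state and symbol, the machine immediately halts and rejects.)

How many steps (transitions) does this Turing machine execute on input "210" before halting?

Execution trace:
Initial: [t0]210
Step 1: δ(t0, 2) = (t0, 1, R) → 1[t0]10
Step 2: δ(t0, 1) = (t0, 0, L) → [t0]100
Step 3: δ(t0, 1) = (t0, 0, L) → [t0]□000
Step 4: δ(t0, □) = (t1, 1, R) → 1[t1]000
Step 5: δ(t1, 0) = (t0, 1, R) → 11[t0]00

No transition is defined for δ(t0, 0). By convention the machine halts and rejects.

The machine executed 5 steps before halting.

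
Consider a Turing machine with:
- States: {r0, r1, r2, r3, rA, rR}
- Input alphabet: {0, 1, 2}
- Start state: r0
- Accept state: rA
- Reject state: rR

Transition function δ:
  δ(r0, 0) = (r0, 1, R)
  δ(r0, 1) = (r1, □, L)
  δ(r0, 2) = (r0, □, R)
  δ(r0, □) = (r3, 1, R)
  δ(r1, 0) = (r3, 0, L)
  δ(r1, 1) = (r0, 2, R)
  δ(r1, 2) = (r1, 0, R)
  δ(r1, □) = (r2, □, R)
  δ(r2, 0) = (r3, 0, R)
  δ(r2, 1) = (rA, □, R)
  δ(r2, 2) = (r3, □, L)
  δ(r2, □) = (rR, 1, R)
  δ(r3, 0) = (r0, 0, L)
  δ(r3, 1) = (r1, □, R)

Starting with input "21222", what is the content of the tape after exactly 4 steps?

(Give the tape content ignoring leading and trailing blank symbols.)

Execution trace:
Initial: [r0]21222
Step 1: δ(r0, 2) = (r0, □, R) → □[r0]1222
Step 2: δ(r0, 1) = (r1, □, L) → [r1]□□222
Step 3: δ(r1, □) = (r2, □, R) → □[r2]□222
Step 4: δ(r2, □) = (rR, 1, R) → □1[rR]222

The machine reaches the reject state rR and halts.

After 4 steps, the tape (ignoring leading/trailing blanks) is: 1222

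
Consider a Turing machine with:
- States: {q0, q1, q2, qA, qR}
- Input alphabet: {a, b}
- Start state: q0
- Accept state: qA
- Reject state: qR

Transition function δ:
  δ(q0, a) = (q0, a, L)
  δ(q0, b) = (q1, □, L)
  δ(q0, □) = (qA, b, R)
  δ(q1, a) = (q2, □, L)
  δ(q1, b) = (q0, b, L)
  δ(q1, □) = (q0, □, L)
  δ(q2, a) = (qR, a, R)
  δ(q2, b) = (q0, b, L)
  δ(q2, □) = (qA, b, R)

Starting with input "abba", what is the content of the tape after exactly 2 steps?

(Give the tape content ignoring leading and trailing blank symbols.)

Execution trace:
Initial: [q0]abba
Step 1: δ(q0, a) = (q0, a, L) → [q0]□abba
Step 2: δ(q0, □) = (qA, b, R) → b[qA]abba

The machine reaches the accept state qA and halts.

After 2 steps, the tape (ignoring leading/trailing blanks) is: babba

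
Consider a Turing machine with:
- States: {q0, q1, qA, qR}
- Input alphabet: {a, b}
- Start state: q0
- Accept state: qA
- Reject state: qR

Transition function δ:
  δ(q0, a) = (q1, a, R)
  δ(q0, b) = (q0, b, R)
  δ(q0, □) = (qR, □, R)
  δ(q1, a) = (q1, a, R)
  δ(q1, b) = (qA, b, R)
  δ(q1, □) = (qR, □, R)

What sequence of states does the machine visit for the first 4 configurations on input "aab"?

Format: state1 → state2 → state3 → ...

Execution trace:
Initial: [q0]aab
Step 1: δ(q0, a) = (q1, a, R) → a[q1]ab
Step 2: δ(q1, a) = (q1, a, R) → aa[q1]b
Step 3: δ(q1, b) = (qA, b, R) → aab[qA]□

The machine reaches the accept state qA and halts.

State sequence: q0 → q1 → q1 → qA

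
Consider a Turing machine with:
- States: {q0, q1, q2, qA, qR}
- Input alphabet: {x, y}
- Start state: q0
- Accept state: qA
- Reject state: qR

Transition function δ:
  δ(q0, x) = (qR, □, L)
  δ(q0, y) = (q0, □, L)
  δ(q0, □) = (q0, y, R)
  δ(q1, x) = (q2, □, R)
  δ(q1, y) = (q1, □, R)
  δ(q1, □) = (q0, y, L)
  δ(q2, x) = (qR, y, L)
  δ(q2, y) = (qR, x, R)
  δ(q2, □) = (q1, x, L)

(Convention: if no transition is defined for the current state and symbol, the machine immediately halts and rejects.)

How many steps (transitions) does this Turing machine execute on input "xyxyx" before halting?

Execution trace:
Initial: [q0]xyxyx
Step 1: δ(q0, x) = (qR, □, L) → [qR]□□yxyx

The machine reaches the reject state qR and halts.

The machine executed 1 step before halting.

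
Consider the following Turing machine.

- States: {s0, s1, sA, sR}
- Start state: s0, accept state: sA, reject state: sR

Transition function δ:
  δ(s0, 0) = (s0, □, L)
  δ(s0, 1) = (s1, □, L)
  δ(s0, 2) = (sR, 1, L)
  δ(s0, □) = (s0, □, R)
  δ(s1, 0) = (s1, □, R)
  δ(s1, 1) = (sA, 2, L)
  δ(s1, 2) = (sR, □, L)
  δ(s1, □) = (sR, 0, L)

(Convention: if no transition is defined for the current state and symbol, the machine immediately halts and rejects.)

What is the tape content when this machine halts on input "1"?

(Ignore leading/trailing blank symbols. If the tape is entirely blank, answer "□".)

Execution trace:
Initial: [s0]1
Step 1: δ(s0, 1) = (s1, □, L) → [s1]□□
Step 2: δ(s1, □) = (sR, 0, L) → [sR]□0□

The machine reaches the reject state sR and halts.

Final tape (ignoring leading/trailing blanks): 0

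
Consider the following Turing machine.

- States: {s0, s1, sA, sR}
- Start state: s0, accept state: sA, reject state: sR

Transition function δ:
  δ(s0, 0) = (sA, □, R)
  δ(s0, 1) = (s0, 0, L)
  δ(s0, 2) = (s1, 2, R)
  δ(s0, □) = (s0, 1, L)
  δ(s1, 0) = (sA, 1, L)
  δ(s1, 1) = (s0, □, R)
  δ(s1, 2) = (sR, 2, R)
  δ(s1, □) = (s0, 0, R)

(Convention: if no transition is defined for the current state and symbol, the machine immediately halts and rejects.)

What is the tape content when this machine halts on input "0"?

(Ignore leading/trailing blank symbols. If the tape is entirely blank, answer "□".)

Execution trace:
Initial: [s0]0
Step 1: δ(s0, 0) = (sA, □, R) → □[sA]□

The machine reaches the accept state sA and halts.

Final tape (ignoring leading/trailing blanks): □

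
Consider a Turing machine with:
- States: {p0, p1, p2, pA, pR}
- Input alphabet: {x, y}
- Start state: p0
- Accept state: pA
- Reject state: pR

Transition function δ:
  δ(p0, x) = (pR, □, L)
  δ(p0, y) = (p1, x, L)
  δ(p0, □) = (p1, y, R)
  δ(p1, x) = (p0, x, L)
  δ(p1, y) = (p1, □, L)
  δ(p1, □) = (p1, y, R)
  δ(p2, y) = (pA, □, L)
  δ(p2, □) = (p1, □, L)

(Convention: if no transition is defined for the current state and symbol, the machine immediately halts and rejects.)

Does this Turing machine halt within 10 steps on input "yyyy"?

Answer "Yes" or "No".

Execution trace:
Initial: [p0]yyyy
Step 1: δ(p0, y) = (p1, x, L) → [p1]□xyyy
Step 2: δ(p1, □) = (p1, y, R) → y[p1]xyyy
Step 3: δ(p1, x) = (p0, x, L) → [p0]yxyyy
Step 4: δ(p0, y) = (p1, x, L) → [p1]□xxyyy
Step 5: δ(p1, □) = (p1, y, R) → y[p1]xxyyy
Step 6: δ(p1, x) = (p0, x, L) → [p0]yxxyyy
Step 7: δ(p0, y) = (p1, x, L) → [p1]□xxxyyy
Step 8: δ(p1, □) = (p1, y, R) → y[p1]xxxyyy
Step 9: δ(p1, x) = (p0, x, L) → [p0]yxxxyyy
Step 10: δ(p0, y) = (p1, x, L) → [p1]□xxxxyyy

The machine has not reached a halting state after 10 steps.
The machine did not halt within the 10-step bound.

Answer: No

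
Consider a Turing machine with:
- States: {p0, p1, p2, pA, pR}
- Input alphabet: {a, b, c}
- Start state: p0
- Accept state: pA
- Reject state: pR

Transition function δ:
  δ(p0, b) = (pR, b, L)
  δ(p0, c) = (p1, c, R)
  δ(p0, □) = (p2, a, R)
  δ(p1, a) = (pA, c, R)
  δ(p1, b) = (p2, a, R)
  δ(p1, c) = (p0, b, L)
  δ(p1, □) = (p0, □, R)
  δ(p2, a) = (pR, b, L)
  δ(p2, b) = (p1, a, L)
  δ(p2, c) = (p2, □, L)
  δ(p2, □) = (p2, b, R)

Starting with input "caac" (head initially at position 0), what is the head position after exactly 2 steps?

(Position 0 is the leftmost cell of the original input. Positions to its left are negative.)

Execution trace (head position shown):
Step 0: [p0]caac  (head at position 0)
Step 1: move right → c[p1]aac  (head at position 1)
Step 2: move right → cc[pA]ac  (head at position 2)

After 2 steps, the head is at position 2.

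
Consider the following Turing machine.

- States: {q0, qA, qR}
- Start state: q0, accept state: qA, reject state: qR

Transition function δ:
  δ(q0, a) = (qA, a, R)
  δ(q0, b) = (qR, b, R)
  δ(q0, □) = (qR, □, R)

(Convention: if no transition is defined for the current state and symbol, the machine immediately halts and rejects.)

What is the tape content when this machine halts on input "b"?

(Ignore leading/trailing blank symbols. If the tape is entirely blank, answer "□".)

Execution trace:
Initial: [q0]b
Step 1: δ(q0, b) = (qR, b, R) → b[qR]□

The machine reaches the reject state qR and halts.

Final tape (ignoring leading/trailing blanks): b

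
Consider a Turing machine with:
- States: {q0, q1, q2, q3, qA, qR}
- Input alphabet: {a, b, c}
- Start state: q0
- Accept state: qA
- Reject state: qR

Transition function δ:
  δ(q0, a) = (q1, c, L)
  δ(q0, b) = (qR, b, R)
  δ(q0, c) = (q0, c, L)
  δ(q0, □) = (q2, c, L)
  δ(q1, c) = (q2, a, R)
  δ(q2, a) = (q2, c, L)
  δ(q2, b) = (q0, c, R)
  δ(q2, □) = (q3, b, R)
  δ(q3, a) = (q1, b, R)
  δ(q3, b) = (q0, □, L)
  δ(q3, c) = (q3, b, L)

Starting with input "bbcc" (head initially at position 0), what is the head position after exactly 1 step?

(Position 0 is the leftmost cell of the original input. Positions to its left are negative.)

Execution trace (head position shown):
Step 0: [q0]bbcc  (head at position 0)
Step 1: move right → b[qR]bcc  (head at position 1)

After 1 step, the head is at position 1.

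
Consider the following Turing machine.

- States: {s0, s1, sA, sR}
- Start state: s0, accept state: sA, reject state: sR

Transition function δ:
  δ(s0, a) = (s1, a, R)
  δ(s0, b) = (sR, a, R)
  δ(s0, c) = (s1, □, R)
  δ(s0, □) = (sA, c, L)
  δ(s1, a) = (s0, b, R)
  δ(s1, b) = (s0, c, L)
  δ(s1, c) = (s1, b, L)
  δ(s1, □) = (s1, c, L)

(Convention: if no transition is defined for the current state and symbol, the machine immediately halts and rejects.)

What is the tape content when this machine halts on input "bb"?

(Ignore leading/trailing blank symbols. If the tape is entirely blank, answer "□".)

Execution trace:
Initial: [s0]bb
Step 1: δ(s0, b) = (sR, a, R) → a[sR]b

The machine reaches the reject state sR and halts.

Final tape (ignoring leading/trailing blanks): ab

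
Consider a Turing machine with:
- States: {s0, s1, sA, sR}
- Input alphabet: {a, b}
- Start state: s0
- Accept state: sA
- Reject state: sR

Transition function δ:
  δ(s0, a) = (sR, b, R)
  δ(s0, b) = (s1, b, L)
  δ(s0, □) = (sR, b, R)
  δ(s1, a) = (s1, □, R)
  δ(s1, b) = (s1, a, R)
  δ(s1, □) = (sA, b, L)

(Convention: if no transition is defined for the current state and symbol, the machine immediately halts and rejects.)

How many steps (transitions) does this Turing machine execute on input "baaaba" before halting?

Execution trace:
Initial: [s0]baaaba
Step 1: δ(s0, b) = (s1, b, L) → [s1]□baaaba
Step 2: δ(s1, □) = (sA, b, L) → [sA]□bbaaaba

The machine reaches the accept state sA and halts.

The machine executed 2 steps before halting.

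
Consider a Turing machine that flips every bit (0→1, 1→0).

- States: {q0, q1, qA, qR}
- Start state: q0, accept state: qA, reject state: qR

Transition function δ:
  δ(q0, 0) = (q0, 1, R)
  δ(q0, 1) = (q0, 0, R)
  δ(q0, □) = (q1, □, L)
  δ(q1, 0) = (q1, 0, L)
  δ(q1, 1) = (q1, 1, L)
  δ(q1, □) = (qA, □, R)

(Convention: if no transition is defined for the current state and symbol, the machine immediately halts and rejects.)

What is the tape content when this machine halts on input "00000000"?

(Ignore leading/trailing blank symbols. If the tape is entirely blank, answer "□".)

Execution trace:
Initial: [q0]00000000
Step 1: δ(q0, 0) = (q0, 1, R) → 1[q0]0000000
Step 2: δ(q0, 0) = (q0, 1, R) → 11[q0]000000
Step 3: δ(q0, 0) = (q0, 1, R) → 111[q0]00000
Step 4: δ(q0, 0) = (q0, 1, R) → 1111[q0]0000
Step 5: δ(q0, 0) = (q0, 1, R) → 11111[q0]000
Step 6: δ(q0, 0) = (q0, 1, R) → 111111[q0]00
Step 7: δ(q0, 0) = (q0, 1, R) → 1111111[q0]0
Step 8: δ(q0, 0) = (q0, 1, R) → 11111111[q0]□
Step 9: δ(q0, □) = (q1, □, L) → 1111111[q1]1□
Step 10: δ(q1, 1) = (q1, 1, L) → 111111[q1]11□
Step 11: δ(q1, 1) = (q1, 1, L) → 11111[q1]111□
Step 12: δ(q1, 1) = (q1, 1, L) → 1111[q1]1111□
Step 13: δ(q1, 1) = (q1, 1, L) → 111[q1]11111□
Step 14: δ(q1, 1) = (q1, 1, L) → 11[q1]111111□
Step 15: δ(q1, 1) = (q1, 1, L) → 1[q1]1111111□
Step 16: δ(q1, 1) = (q1, 1, L) → [q1]11111111□
Step 17: δ(q1, 1) = (q1, 1, L) → [q1]□11111111□
Step 18: δ(q1, □) = (qA, □, R) → □[qA]11111111□

The machine reaches the accept state qA and halts.

Final tape (ignoring leading/trailing blanks): 11111111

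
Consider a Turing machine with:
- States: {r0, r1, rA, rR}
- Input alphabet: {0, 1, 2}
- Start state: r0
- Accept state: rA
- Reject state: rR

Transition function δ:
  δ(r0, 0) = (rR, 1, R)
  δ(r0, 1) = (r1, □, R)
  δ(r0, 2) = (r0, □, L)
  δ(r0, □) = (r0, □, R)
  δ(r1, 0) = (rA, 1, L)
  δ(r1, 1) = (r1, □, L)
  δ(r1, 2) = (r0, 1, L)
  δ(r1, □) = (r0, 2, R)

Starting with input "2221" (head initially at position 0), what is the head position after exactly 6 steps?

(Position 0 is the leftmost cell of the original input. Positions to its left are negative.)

Execution trace (head position shown):
Step 0: [r0]2221  (head at position 0)
Step 1: move left → [r0]□□221  (head at position -1)
Step 2: move right → □[r0]□221  (head at position 0)
Step 3: move right → □□[r0]221  (head at position 1)
Step 4: move left → □[r0]□□21  (head at position 0)
Step 5: move right → □□[r0]□21  (head at position 1)
Step 6: move right → □□□[r0]21  (head at position 2)

After 6 steps, the head is at position 2.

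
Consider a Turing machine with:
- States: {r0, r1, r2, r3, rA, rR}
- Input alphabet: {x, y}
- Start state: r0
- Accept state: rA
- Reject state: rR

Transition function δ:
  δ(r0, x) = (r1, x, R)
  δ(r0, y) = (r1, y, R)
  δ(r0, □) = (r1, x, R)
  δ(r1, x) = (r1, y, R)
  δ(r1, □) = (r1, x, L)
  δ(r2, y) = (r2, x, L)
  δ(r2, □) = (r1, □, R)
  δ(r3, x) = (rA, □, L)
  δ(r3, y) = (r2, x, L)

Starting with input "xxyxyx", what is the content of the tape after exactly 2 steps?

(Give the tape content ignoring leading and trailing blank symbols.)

Execution trace:
Initial: [r0]xxyxyx
Step 1: δ(r0, x) = (r1, x, R) → x[r1]xyxyx
Step 2: δ(r1, x) = (r1, y, R) → xy[r1]yxyx

No transition is defined for δ(r1, y). By convention the machine halts and rejects.

After 2 steps, the tape (ignoring leading/trailing blanks) is: xyyxyx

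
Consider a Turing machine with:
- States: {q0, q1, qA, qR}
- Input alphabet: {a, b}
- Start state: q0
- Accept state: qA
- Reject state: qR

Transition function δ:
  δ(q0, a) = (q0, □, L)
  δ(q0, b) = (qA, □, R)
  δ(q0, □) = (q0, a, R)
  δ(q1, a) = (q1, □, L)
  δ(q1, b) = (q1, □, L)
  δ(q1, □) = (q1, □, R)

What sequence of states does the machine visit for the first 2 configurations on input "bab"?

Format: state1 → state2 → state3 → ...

Execution trace:
Initial: [q0]bab
Step 1: δ(q0, b) = (qA, □, R) → □[qA]ab

The machine reaches the accept state qA and halts.

State sequence: q0 → qA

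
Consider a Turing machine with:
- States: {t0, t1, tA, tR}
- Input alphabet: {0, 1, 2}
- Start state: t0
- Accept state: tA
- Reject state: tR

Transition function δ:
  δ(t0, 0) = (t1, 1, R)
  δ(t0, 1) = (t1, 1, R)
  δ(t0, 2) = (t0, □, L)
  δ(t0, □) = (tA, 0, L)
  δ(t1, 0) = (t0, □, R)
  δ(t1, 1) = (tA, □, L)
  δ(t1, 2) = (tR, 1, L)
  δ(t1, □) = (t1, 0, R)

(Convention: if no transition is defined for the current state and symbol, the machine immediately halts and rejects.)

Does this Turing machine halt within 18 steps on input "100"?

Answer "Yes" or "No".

Execution trace:
Initial: [t0]100
Step 1: δ(t0, 1) = (t1, 1, R) → 1[t1]00
Step 2: δ(t1, 0) = (t0, □, R) → 1□[t0]0
Step 3: δ(t0, 0) = (t1, 1, R) → 1□1[t1]□
Step 4: δ(t1, □) = (t1, 0, R) → 1□10[t1]□
Step 5: δ(t1, □) = (t1, 0, R) → 1□100[t1]□
Step 6: δ(t1, □) = (t1, 0, R) → 1□1000[t1]□
Step 7: δ(t1, □) = (t1, 0, R) → 1□10000[t1]□
Step 8: δ(t1, □) = (t1, 0, R) → 1□100000[t1]□
Step 9: δ(t1, □) = (t1, 0, R) → 1□1000000[t1]□
Step 10: δ(t1, □) = (t1, 0, R) → 1□10000000[t1]□
Step 11: δ(t1, □) = (t1, 0, R) → 1□100000000[t1]□
Step 12: δ(t1, □) = (t1, 0, R) → 1□1000000000[t1]□
Step 13: δ(t1, □) = (t1, 0, R) → 1□10000000000[t1]□
Step 14: δ(t1, □) = (t1, 0, R) → 1□100000000000[t1]□
Step 15: δ(t1, □) = (t1, 0, R) → 1□1000000000000[t1]□
Step 16: δ(t1, □) = (t1, 0, R) → 1□10000000000000[t1]□
Step 17: δ(t1, □) = (t1, 0, R) → 1□100000000000000[t1]□
Step 18: δ(t1, □) = (t1, 0, R) → 1□1000000000000000[t1]□

The machine has not reached a halting state after 18 steps.
The machine did not halt within the 18-step bound.

Answer: No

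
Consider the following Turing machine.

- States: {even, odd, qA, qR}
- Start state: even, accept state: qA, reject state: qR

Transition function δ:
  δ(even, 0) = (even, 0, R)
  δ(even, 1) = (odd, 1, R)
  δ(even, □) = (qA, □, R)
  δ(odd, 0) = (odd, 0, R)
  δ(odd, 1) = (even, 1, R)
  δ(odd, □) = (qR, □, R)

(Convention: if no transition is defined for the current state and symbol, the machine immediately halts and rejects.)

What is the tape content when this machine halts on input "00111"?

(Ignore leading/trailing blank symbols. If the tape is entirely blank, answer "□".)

Execution trace:
Initial: [even]00111
Step 1: δ(even, 0) = (even, 0, R) → 0[even]0111
Step 2: δ(even, 0) = (even, 0, R) → 00[even]111
Step 3: δ(even, 1) = (odd, 1, R) → 001[odd]11
Step 4: δ(odd, 1) = (even, 1, R) → 0011[even]1
Step 5: δ(even, 1) = (odd, 1, R) → 00111[odd]□
Step 6: δ(odd, □) = (qR, □, R) → 00111□[qR]□

The machine reaches the reject state qR and halts.

Final tape (ignoring leading/trailing blanks): 00111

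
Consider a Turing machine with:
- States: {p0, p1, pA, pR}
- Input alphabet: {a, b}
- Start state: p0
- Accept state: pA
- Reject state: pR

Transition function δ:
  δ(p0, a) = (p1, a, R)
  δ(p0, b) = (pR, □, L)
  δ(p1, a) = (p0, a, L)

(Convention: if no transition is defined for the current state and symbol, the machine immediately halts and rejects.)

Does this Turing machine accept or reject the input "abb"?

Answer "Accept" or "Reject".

Execution trace:
Initial: [p0]abb
Step 1: δ(p0, a) = (p1, a, R) → a[p1]bb

No transition is defined for δ(p1, b). By convention the machine halts and rejects.

Answer: Reject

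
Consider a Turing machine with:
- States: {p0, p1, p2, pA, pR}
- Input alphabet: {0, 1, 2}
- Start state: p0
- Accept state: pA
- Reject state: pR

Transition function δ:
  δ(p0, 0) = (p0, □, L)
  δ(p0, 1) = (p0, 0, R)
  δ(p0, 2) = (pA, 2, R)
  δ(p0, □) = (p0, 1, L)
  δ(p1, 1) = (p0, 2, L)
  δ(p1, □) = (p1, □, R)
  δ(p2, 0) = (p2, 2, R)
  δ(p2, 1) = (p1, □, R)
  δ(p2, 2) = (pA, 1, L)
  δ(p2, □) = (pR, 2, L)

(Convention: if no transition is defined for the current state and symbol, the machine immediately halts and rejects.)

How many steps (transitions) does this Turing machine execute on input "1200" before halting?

Execution trace:
Initial: [p0]1200
Step 1: δ(p0, 1) = (p0, 0, R) → 0[p0]200
Step 2: δ(p0, 2) = (pA, 2, R) → 02[pA]00

The machine reaches the accept state pA and halts.

The machine executed 2 steps before halting.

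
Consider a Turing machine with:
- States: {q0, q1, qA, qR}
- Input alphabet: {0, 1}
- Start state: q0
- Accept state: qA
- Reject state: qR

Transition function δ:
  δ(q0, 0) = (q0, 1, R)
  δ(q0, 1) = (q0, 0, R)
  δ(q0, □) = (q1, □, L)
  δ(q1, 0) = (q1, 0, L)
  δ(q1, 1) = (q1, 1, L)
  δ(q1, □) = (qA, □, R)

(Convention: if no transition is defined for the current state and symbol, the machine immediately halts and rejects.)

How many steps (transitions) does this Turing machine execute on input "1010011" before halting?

Execution trace:
Initial: [q0]1010011
Step 1: δ(q0, 1) = (q0, 0, R) → 0[q0]010011
Step 2: δ(q0, 0) = (q0, 1, R) → 01[q0]10011
Step 3: δ(q0, 1) = (q0, 0, R) → 010[q0]0011
Step 4: δ(q0, 0) = (q0, 1, R) → 0101[q0]011
Step 5: δ(q0, 0) = (q0, 1, R) → 01011[q0]11
Step 6: δ(q0, 1) = (q0, 0, R) → 010110[q0]1
Step 7: δ(q0, 1) = (q0, 0, R) → 0101100[q0]□
Step 8: δ(q0, □) = (q1, □, L) → 010110[q1]0□
Step 9: δ(q1, 0) = (q1, 0, L) → 01011[q1]00□
Step 10: δ(q1, 0) = (q1, 0, L) → 0101[q1]100□
Step 11: δ(q1, 1) = (q1, 1, L) → 010[q1]1100□
Step 12: δ(q1, 1) = (q1, 1, L) → 01[q1]01100□
Step 13: δ(q1, 0) = (q1, 0, L) → 0[q1]101100□
Step 14: δ(q1, 1) = (q1, 1, L) → [q1]0101100□
Step 15: δ(q1, 0) = (q1, 0, L) → [q1]□0101100□
Step 16: δ(q1, □) = (qA, □, R) → □[qA]0101100□

The machine reaches the accept state qA and halts.

The machine executed 16 steps before halting.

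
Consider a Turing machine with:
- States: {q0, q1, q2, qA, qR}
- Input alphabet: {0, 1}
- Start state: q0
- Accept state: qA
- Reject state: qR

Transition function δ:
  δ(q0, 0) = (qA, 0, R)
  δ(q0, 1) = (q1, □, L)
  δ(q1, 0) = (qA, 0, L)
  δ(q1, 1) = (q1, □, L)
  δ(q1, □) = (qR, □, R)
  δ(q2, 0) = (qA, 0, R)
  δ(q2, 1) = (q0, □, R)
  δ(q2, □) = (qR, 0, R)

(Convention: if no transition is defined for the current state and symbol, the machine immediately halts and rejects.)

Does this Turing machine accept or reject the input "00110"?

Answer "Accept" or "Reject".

Execution trace:
Initial: [q0]00110
Step 1: δ(q0, 0) = (qA, 0, R) → 0[qA]0110

The machine reaches the accept state qA and halts.

Answer: Accept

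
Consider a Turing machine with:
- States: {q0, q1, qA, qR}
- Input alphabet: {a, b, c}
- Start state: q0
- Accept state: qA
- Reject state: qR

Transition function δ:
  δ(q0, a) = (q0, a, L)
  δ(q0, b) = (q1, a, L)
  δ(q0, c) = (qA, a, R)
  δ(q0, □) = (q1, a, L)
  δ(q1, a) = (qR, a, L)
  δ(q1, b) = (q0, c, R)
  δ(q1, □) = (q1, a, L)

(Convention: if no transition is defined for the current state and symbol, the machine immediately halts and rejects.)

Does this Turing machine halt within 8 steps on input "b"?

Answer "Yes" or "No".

Execution trace:
Initial: [q0]b
Step 1: δ(q0, b) = (q1, a, L) → [q1]□a
Step 2: δ(q1, □) = (q1, a, L) → [q1]□aa
Step 3: δ(q1, □) = (q1, a, L) → [q1]□aaa
Step 4: δ(q1, □) = (q1, a, L) → [q1]□aaaa
Step 5: δ(q1, □) = (q1, a, L) → [q1]□aaaaa
Step 6: δ(q1, □) = (q1, a, L) → [q1]□aaaaaa
Step 7: δ(q1, □) = (q1, a, L) → [q1]□aaaaaaa
Step 8: δ(q1, □) = (q1, a, L) → [q1]□aaaaaaaa

The machine has not reached a halting state after 8 steps.
The machine did not halt within the 8-step bound.

Answer: No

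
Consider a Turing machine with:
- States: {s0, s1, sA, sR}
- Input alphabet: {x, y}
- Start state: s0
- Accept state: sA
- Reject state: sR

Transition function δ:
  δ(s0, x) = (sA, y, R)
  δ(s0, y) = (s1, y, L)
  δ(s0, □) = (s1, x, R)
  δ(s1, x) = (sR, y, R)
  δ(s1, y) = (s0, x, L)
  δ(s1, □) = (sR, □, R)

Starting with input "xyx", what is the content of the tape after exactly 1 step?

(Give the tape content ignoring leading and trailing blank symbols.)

Execution trace:
Initial: [s0]xyx
Step 1: δ(s0, x) = (sA, y, R) → y[sA]yx

The machine reaches the accept state sA and halts.

After 1 step, the tape (ignoring leading/trailing blanks) is: yyx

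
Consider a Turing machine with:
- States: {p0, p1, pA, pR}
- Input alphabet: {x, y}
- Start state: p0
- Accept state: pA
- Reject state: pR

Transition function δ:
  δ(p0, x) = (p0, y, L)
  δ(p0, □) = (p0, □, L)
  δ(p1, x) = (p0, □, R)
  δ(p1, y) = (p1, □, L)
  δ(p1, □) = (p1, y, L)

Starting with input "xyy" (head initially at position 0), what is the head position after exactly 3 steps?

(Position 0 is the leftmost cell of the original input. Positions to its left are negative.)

Execution trace (head position shown):
Step 0: [p0]xyy  (head at position 0)
Step 1: move left → [p0]□yyy  (head at position -1)
Step 2: move left → [p0]□□yyy  (head at position -2)
Step 3: move left → [p0]□□□yyy  (head at position -3)

After 3 steps, the head is at position -3.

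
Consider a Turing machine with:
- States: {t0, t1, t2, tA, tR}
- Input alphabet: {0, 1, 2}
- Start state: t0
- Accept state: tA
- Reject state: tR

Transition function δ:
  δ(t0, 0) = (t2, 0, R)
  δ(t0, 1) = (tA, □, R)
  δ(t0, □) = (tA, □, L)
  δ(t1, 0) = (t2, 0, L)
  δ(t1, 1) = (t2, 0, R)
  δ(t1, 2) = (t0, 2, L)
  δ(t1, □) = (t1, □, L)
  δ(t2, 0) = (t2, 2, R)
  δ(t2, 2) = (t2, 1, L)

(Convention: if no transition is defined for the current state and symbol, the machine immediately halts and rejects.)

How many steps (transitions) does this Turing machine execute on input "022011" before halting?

Execution trace:
Initial: [t0]022011
Step 1: δ(t0, 0) = (t2, 0, R) → 0[t2]22011
Step 2: δ(t2, 2) = (t2, 1, L) → [t2]012011
Step 3: δ(t2, 0) = (t2, 2, R) → 2[t2]12011

No transition is defined for δ(t2, 1). By convention the machine halts and rejects.

The machine executed 3 steps before halting.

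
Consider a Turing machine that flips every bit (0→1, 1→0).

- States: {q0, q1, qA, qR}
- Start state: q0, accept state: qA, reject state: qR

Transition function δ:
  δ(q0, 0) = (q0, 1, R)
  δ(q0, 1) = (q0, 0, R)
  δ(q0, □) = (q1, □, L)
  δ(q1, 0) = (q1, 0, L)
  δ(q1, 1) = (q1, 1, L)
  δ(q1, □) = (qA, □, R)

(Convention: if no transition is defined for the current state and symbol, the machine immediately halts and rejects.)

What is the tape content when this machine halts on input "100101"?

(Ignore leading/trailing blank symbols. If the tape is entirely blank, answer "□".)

Execution trace:
Initial: [q0]100101
Step 1: δ(q0, 1) = (q0, 0, R) → 0[q0]00101
Step 2: δ(q0, 0) = (q0, 1, R) → 01[q0]0101
Step 3: δ(q0, 0) = (q0, 1, R) → 011[q0]101
Step 4: δ(q0, 1) = (q0, 0, R) → 0110[q0]01
Step 5: δ(q0, 0) = (q0, 1, R) → 01101[q0]1
Step 6: δ(q0, 1) = (q0, 0, R) → 011010[q0]□
Step 7: δ(q0, □) = (q1, □, L) → 01101[q1]0□
Step 8: δ(q1, 0) = (q1, 0, L) → 0110[q1]10□
Step 9: δ(q1, 1) = (q1, 1, L) → 011[q1]010□
Step 10: δ(q1, 0) = (q1, 0, L) → 01[q1]1010□
Step 11: δ(q1, 1) = (q1, 1, L) → 0[q1]11010□
Step 12: δ(q1, 1) = (q1, 1, L) → [q1]011010□
Step 13: δ(q1, 0) = (q1, 0, L) → [q1]□011010□
Step 14: δ(q1, □) = (qA, □, R) → □[qA]011010□

The machine reaches the accept state qA and halts.

Final tape (ignoring leading/trailing blanks): 011010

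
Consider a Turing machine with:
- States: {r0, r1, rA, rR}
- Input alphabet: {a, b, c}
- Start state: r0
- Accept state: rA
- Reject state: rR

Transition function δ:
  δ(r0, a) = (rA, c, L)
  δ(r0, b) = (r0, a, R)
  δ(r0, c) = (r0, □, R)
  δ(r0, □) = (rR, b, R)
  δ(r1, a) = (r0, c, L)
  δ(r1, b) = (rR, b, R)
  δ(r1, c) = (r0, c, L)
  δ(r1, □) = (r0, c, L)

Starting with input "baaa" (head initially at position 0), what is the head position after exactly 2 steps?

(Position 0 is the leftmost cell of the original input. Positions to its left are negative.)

Execution trace (head position shown):
Step 0: [r0]baaa  (head at position 0)
Step 1: move right → a[r0]aaa  (head at position 1)
Step 2: move left → [rA]acaa  (head at position 0)

After 2 steps, the head is at position 0.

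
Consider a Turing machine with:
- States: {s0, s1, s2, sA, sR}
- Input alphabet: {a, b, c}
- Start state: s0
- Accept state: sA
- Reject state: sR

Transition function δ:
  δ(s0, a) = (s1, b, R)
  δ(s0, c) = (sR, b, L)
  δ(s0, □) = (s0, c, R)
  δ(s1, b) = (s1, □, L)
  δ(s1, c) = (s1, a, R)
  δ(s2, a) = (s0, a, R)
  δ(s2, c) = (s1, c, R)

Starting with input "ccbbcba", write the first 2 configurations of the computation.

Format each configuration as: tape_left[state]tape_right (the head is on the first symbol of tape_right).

Transitions applied:
Step 1: δ(s0, c) = (sR, b, L)

The first 2 configurations are:
[s0]ccbbcba ⊢ [sR]□bcbbcba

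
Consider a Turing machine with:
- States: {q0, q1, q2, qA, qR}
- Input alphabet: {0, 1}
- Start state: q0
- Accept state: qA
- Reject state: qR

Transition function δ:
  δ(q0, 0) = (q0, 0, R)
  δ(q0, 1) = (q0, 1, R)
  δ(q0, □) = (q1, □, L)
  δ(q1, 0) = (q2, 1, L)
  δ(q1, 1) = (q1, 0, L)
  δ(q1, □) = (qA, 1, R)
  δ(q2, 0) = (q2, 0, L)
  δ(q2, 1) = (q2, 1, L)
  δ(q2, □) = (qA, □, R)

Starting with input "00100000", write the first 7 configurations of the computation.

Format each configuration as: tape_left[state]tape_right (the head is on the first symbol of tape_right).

Transitions applied:
Step 1: δ(q0, 0) = (q0, 0, R)
Step 2: δ(q0, 0) = (q0, 0, R)
Step 3: δ(q0, 1) = (q0, 1, R)
Step 4: δ(q0, 0) = (q0, 0, R)
Step 5: δ(q0, 0) = (q0, 0, R)
Step 6: δ(q0, 0) = (q0, 0, R)

The first 7 configurations are:
[q0]00100000 ⊢ 0[q0]0100000 ⊢ 00[q0]100000 ⊢ 001[q0]00000 ⊢ 0010[q0]0000 ⊢ 00100[q0]000 ⊢ 001000[q0]00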